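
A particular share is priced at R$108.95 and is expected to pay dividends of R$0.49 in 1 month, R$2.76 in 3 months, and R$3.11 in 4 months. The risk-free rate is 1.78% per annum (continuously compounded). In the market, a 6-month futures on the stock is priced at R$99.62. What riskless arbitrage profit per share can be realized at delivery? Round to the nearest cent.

PV(dividends) I = 0.49·e^(−0.0178·1/12) + 2.76·e^(−0.0178·3/12) + 3.11·e^(−0.0178·4/12) = 6.3286
Fair futures F* = (S − I)·e^(rT) = (108.95 − 6.3286)·e^0.008900 = 102.6214 × 1.008940 = 103.5388
Market R$99.62 < fair 103.5388: forward underpriced → reverse cash-and-carry (short the stock, invest proceeds at r, pay the dividends, go long the forward).
Profit at T = |F_mkt − F*| = |99.62 − 103.5388| = R$3.92 per share

R$3.92 per share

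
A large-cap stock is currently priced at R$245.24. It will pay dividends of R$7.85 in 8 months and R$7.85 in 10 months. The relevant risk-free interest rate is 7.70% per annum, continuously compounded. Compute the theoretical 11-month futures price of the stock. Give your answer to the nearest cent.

R$247.27

PV(dividends) I = 7.85·e^(−0.0770·8/12) + 7.85·e^(−0.0770·10/12)
I = 7.4572 + 7.3621 = 14.8193
F = (S − I)·e^(rT) = (245.24 − 14.8193) · e^(0.0770·11/12)
= 230.4207 · e^0.070583 = 230.4207 × 1.073134 = R$247.27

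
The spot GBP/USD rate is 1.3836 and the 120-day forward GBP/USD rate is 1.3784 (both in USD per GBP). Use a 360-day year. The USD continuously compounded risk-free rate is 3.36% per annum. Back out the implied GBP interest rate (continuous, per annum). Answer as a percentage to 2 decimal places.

4.49%

F = S·e^((r_USD − r_GBP)T) ⇒ r_GBP = r_USD − ln(F/S)/T
ln(1.3784/1.3836) = -0.003765; /(120/360) = -0.011295
r_GBP = 0.0336 + 0.011295 = 0.044895
r_GBP = 4.49%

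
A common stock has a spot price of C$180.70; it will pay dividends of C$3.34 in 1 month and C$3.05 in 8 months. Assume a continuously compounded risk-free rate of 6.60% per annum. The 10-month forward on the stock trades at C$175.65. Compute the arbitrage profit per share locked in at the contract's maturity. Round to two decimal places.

C$8.67 per share

PV(dividends) I = 3.34·e^(−0.0660·1/12) + 3.05·e^(−0.0660·8/12) = 6.2404
Fair forward F* = (S − I)·e^(rT) = (180.70 − 6.2404)·e^0.055000 = 174.4596 × 1.056541 = 184.3237
Market C$175.65 < fair 184.3237: forward underpriced → reverse cash-and-carry (short the stock, invest proceeds at r, pay the dividends, go long the forward).
Profit at T = |F_mkt − F*| = |175.65 − 184.3237| = C$8.67 per share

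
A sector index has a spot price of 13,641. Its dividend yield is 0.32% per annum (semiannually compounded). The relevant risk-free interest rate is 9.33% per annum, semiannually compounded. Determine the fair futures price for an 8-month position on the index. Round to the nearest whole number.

F = S · (1+r/2)^(2T) / (1+q/2)^(2T)
= 13641 × 1.062679 / 1.002134 = 13641 × 1.060416
F = 14,465

14,465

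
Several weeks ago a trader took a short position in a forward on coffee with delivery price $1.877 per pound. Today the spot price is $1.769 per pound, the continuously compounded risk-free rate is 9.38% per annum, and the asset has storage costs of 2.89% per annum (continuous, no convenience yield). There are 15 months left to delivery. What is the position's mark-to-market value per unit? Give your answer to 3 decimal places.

-$0.165 per pound

Current fair forward for the remaining 15 months: F = S·e^((r + u)·T), (r + u) = 0.0938 + 0.0289 = 0.1227
F = 1.769 · e^(0.1227 × 15/12) = 1.769 × 1.165762 = 2.0622
Value of long forward = (F − K)·e^(−rT) = (2.0622 − 1.877) · e^(−0.0938·15/12)
= 0.1852 × 0.889363 = 0.165
Short position value = −(long value) = -$0.165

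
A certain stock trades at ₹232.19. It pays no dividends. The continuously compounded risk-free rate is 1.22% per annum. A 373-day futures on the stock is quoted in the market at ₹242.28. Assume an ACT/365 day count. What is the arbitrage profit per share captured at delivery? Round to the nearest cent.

₹7.18 per share

Fair futures: F* = S·e^(carry·T), with carry = r = 0.0122
F* = 232.19 · e^(0.0122 × 373/365) = 232.19 · e^0.012467 = 232.19 × 1.012545 = ₹235.1028
Market ₹242.28 > fair ₹235.1028: forward overpriced → cash-and-carry (buy spot, short the forward).
At maturity, profit = |F_mkt − F*| = |242.28 − 235.1028| = ₹7.18 per share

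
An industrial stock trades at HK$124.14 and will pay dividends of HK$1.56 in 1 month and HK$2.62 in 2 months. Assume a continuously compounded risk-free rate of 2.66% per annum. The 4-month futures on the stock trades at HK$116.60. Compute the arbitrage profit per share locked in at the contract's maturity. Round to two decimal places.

HK$4.44 per share

PV(dividends) I = 1.56·e^(−0.0266·1/12) + 2.62·e^(−0.0266·2/12) = 4.1650
Fair futures F* = (S − I)·e^(rT) = (124.14 − 4.1650)·e^0.008867 = 119.9750 × 1.008906 = 121.0435
Market HK$116.60 < fair 121.0435: forward underpriced → reverse cash-and-carry (short the stock, invest proceeds at r, pay the dividends, go long the forward).
Profit at T = |F_mkt − F*| = |116.60 − 121.0435| = HK$4.44 per share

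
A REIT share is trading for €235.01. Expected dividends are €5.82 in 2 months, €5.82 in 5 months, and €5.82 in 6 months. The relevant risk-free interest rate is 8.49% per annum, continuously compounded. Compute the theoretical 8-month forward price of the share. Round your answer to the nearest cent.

PV(dividends) I = 5.82·e^(−0.0849·2/12) + 5.82·e^(−0.0849·5/12) + 5.82·e^(−0.0849·6/12)
I = 5.7382 + 5.6177 + 5.5781 = 16.9340
F = (S − I)·e^(rT) = (235.01 − 16.9340) · e^(0.0849·8/12)
= 218.0760 · e^0.056600 = 218.0760 × 1.058232 = €230.78

€230.78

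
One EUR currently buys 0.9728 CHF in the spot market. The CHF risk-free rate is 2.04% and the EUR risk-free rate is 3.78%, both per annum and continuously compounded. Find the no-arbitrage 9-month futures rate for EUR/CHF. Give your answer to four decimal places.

0.9602

F = S·e^((r_CHF − r_EUR)T) = 0.9728 · e^((0.0204 − 0.0378) × 9/12)
= 0.9728 · e^-0.013050 = 0.9728 × 0.987035
F = 0.9602 CHF per EUR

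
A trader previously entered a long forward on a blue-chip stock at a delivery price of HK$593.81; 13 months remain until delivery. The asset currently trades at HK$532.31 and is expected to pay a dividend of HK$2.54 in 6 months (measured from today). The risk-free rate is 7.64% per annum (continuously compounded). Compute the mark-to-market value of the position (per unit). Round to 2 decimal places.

PV(remaining dividends) I = 2.54·e^(−0.0764·6/12) = 2.4448
Current forward F = (S − I)·e^(rT) = (532.31 − 2.4448)·e^(0.0764·13/12) = 529.8652 × 1.086288 = 575.5862
Value (long) = (F − K)·e^(−rT) = (575.5862 − 593.81) × 0.920566 = -16.7762
Value = -HK$16.78

-HK$16.78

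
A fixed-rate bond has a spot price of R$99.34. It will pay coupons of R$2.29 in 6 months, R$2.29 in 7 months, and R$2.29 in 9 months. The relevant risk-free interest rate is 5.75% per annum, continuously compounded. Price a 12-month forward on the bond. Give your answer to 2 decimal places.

R$98.19

PV(coupons) I = 2.29·e^(−0.0575·6/12) + 2.29·e^(−0.0575·7/12) + 2.29·e^(−0.0575·9/12)
I = 2.2251 + 2.2145 + 2.1933 = 6.6329
F = (S − I)·e^(rT) = (99.34 − 6.6329) · e^(0.0575·12/12)
= 92.7071 · e^0.057500 = 92.7071 × 1.059185 = R$98.19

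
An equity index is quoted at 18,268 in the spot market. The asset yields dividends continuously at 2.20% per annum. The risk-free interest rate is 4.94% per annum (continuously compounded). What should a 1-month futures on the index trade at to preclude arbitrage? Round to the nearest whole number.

F = S·e^((r − q)T) = 18268 · e^((0.0494 − 0.0220) × 1/12)
= 18268 · e^0.002283 = 18268 × 1.002286
F = 18,310

18,310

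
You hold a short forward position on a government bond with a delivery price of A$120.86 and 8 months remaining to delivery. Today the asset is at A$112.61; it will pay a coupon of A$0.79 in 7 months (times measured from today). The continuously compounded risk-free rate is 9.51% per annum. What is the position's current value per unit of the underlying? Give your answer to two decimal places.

PV(remaining coupons) I = 0.79·e^(−0.0951·7/12) = 0.7474
Current forward F = (S − I)·e^(rT) = (112.61 − 0.7474)·e^(0.0951·8/12) = 111.8626 × 1.065453 = 119.1843
Value (long) = (F − K)·e^(−rT) = (119.1843 − 120.86) × 0.938568 = -1.5728
Short position value = −(long value) = A$1.57

A$1.57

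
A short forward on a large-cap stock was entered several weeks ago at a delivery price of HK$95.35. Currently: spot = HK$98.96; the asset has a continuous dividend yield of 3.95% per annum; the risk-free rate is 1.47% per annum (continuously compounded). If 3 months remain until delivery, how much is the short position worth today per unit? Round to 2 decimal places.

Current fair forward for the remaining 3 months: F = S·e^((r − q)·T), (r − q) = 0.0147 − 0.0395 = -0.0248
F = 98.96 · e^(-0.0248 × 3/12) = 98.96 × 0.993819 = 98.3483
Value of long forward = (F − K)·e^(−rT) = (98.3483 − 95.35) · e^(−0.0147·3/12)
= 2.9983 × 0.996332 = 2.99
Short position value = −(long value) = -HK$2.99

-HK$2.99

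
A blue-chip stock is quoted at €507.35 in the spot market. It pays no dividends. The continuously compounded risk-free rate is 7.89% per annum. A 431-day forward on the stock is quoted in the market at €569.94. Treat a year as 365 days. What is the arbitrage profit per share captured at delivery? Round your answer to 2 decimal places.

€13.05 per share

Fair forward: F* = S·e^(carry·T), with carry = r = 0.0789
F* = 507.35 · e^(0.0789 × 431/365) = 507.35 · e^0.093167 = 507.35 × 1.097645 = €556.8902
Market €569.94 > fair €556.8902: forward overpriced → cash-and-carry (buy spot, short the forward).
At maturity, profit = |F_mkt − F*| = |569.94 − 556.8902| = €13.05 per share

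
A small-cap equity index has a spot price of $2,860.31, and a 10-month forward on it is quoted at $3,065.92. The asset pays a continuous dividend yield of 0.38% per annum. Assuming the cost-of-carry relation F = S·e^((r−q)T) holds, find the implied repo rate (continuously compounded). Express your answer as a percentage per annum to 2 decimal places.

8.71%

From F = S·e^((r−q)T): (r − q) = ln(F/S)/T
ln(3065.92/2860.31) = ln(1.071884) = 0.069418
(r − q) = 0.069418 / (10/12) = 0.083302
r = ln(F/S)/T + q = 0.083302 + 0.0038 = 0.087102
r = 8.71%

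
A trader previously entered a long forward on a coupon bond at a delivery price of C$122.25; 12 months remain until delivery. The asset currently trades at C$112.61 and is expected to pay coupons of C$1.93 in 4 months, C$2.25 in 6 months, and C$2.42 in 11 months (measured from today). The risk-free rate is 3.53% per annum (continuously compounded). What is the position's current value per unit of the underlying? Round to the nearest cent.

PV(remaining coupons) I = 1.93·e^(−0.0353·4/12) + 2.25·e^(−0.0353·6/12) + 2.42·e^(−0.0353·11/12) = 6.4610
Current forward F = (S − I)·e^(rT) = (112.61 − 6.4610)·e^(0.0353·12/12) = 106.1490 × 1.035930 = 109.9629
Value (long) = (F − K)·e^(−rT) = (109.9629 − 122.25) × 0.965316 = -11.8609
Value = -C$11.86

-C$11.86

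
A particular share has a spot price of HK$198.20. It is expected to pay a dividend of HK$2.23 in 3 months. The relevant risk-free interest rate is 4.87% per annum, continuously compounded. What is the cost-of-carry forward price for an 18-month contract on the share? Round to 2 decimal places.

HK$210.85

PV(dividends) I = 2.23·e^(−0.0487·3/12)
I = 2.2030
F = (S − I)·e^(rT) = (198.20 − 2.2030) · e^(0.0487·18/12)
= 195.9970 · e^0.073050 = 195.9970 × 1.075784 = HK$210.85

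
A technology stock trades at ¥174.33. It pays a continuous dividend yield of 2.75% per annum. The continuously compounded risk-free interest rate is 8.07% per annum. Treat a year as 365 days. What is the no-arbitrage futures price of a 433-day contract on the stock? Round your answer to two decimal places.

¥185.69

F = S·e^((r − q)T) = 174.33 · e^((0.0807 − 0.0275) × 433/365)
= 174.33 · e^0.063111 = 174.33 × 1.065145
F = ¥185.69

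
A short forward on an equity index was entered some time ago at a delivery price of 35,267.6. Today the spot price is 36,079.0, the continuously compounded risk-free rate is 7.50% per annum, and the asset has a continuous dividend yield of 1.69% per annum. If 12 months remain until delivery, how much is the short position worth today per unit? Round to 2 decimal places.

-2755.10

Current fair forward for the remaining 12 months: F = S·e^((r − q)·T), (r − q) = 0.0750 − 0.0169 = 0.0581
F = 36079.0 · e^(0.0581 × 12/12) = 36079.0 × 1.05982097 = 38237.2808
Value of long forward = (F − K)·e^(−rT) = (38237.2808 − 35267.6) · e^(−0.0750·12/12)
= 2969.6808 × 0.92774349 = 2755.10
Short position value = −(long value) = -2755.10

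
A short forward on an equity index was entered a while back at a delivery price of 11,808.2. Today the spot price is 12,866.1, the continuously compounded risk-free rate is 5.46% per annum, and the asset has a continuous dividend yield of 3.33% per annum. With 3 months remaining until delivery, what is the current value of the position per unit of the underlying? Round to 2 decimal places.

Current fair forward for the remaining 3 months: F = S·e^((r − q)·T), (r − q) = 0.0546 − 0.0333 = 0.0213
F = 12866.1 · e^(0.0213 × 3/12) = 12866.1 × 1.00533920 = 12934.7947
Value of long forward = (F − K)·e^(−rT) = (12934.7947 − 11808.2) · e^(−0.0546·3/12)
= 1126.5947 × 0.98644274 = 1111.32
Short position value = −(long value) = -1111.32

-1111.32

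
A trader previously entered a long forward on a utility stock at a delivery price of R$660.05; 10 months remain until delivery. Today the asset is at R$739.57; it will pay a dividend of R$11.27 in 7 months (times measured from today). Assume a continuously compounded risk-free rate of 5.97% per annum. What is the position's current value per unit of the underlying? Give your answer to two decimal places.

R$100.67

PV(remaining dividends) I = 11.27·e^(−0.0597·7/12) = 10.8843
Current forward F = (S − I)·e^(rT) = (739.57 − 10.8843)·e^(0.0597·10/12) = 728.6857 × 1.051008 = 765.8545
Value (long) = (F − K)·e^(−rT) = (765.8545 − 660.05) × 0.951467 = 100.6695
Value = R$100.67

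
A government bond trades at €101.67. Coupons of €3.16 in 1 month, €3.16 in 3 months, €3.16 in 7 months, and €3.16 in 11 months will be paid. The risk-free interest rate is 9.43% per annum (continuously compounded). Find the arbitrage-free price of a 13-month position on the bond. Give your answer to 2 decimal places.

PV(coupons) I = 3.16·e^(−0.0943·1/12) + 3.16·e^(−0.0943·3/12) + 3.16·e^(−0.0943·7/12) + 3.16·e^(−0.0943·11/12)
I = 3.1353 + 3.0864 + 2.9909 + 2.8983 = 12.1109
F = (S − I)·e^(rT) = (101.67 − 12.1109) · e^(0.0943·13/12)
= 89.5591 · e^0.102158 = 89.5591 × 1.107558 = €99.19

€99.19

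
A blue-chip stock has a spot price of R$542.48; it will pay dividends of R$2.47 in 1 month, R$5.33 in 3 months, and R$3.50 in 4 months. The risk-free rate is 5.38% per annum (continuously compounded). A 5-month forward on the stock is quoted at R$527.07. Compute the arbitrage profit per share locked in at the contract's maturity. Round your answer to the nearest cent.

PV(dividends) I = 2.47·e^(−0.0538·1/12) + 5.33·e^(−0.0538·3/12) + 3.50·e^(−0.0538·4/12) = 11.1555
Fair forward F* = (S − I)·e^(rT) = (542.48 − 11.1555)·e^0.022417 = 531.3245 × 1.022670 = 543.3696
Market R$527.07 < fair 543.3696: forward underpriced → reverse cash-and-carry (short the stock, invest proceeds at r, pay the dividends, go long the forward).
Profit at T = |F_mkt − F*| = |527.07 − 543.3696| = R$16.30 per share

R$16.30 per share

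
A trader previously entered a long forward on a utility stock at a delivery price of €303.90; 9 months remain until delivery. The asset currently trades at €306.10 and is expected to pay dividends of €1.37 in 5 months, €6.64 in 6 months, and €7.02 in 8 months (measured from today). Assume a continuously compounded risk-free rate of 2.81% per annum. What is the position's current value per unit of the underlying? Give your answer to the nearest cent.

PV(remaining dividends) I = 1.37·e^(−0.0281·5/12) + 6.64·e^(−0.0281·6/12) + 7.02·e^(−0.0281·8/12) = 14.7911
Current forward F = (S − I)·e^(rT) = (306.10 − 14.7911)·e^(0.0281·9/12) = 291.3089 × 1.021299 = 297.5135
Value (long) = (F − K)·e^(−rT) = (297.5135 − 303.90) × 0.979146 = -6.2533
Value = -€6.25

-€6.25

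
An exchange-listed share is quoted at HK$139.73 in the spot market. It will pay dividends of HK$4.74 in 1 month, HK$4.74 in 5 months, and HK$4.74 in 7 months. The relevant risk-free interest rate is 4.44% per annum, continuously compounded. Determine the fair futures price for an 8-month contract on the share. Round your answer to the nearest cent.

HK$129.51

PV(dividends) I = 4.74·e^(−0.0444·1/12) + 4.74·e^(−0.0444·5/12) + 4.74·e^(−0.0444·7/12)
I = 4.7225 + 4.6531 + 4.6188 = 13.9944
F = (S − I)·e^(rT) = (139.73 − 13.9944) · e^(0.0444·8/12)
= 125.7356 · e^0.029600 = 125.7356 × 1.030042 = HK$129.51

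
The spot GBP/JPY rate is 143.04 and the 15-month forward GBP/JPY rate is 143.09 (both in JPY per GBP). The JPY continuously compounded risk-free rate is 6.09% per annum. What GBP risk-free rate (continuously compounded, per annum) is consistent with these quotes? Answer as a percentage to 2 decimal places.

F = S·e^((r_JPY − r_GBP)T) ⇒ r_GBP = r_JPY − ln(F/S)/T
ln(143.09/143.04) = 0.000349; /(15/12) = 0.000279
r_GBP = 0.0609 − 0.000279 = 0.060621
r_GBP = 6.06%

6.06%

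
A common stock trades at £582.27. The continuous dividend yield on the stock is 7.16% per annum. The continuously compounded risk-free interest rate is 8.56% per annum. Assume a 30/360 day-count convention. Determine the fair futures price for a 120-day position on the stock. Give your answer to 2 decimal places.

£584.99

F = S·e^((r − q)T) = 582.27 · e^((0.0856 − 0.0716) × 120/360)
= 582.27 · e^0.004667 = 582.27 × 1.004678
F = £584.99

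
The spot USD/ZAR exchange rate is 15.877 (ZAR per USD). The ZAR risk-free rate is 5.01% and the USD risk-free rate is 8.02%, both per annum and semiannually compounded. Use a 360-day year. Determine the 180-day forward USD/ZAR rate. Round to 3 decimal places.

By covered interest parity, F = S · (1+r_ZAR/2)^(2T) / (1+r_USD/2)^(2T)
= 15.877 × 1.025050 / 1.040100 = 15.877 × 0.985530
F = 15.647 ZAR per USD

15.647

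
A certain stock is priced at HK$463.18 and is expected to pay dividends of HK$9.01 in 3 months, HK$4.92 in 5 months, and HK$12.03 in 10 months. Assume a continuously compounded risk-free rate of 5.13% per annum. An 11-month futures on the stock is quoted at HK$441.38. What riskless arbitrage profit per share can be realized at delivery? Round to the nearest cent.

PV(dividends) I = 9.01·e^(−0.0513·3/12) + 4.92·e^(−0.0513·5/12) + 12.03·e^(−0.0513·10/12) = 25.2377
Fair futures F* = (S − I)·e^(rT) = (463.18 − 25.2377)·e^0.047025 = 437.9423 × 1.048148 = 459.0283
Market HK$441.38 < fair 459.0283: forward underpriced → reverse cash-and-carry (short the stock, invest proceeds at r, pay the dividends, go long the forward).
Profit at T = |F_mkt − F*| = |441.38 − 459.0283| = HK$17.65 per share

HK$17.65 per share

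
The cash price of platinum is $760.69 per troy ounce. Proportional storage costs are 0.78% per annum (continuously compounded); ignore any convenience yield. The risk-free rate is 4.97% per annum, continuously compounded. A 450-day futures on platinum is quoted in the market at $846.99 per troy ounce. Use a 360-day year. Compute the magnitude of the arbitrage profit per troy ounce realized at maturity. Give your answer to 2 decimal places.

$29.61 per troy ounce

Fair futures: F* = S·e^(carry·T), with carry = (r + u) = 0.0497 + 0.0078 = 0.0575
F* = 760.69 · e^(0.0575 × 450/360) = 760.69 · e^0.071875 = 760.69 × 1.074521 = $817.3774
Market $846.99 > fair $817.3774: forward overpriced → cash-and-carry (buy spot, short the forward).
At maturity, profit = |F_mkt − F*| = |846.99 − 817.3774| = $29.61 per troy ounce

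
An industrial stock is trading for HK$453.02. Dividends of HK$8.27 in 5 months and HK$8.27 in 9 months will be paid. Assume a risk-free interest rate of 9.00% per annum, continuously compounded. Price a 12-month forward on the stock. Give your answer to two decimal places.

PV(dividends) I = 8.27·e^(−0.0900·5/12) + 8.27·e^(−0.0900·9/12)
I = 7.9656 + 7.7302 = 15.6958
F = (S − I)·e^(rT) = (453.02 − 15.6958) · e^(0.0900·12/12)
= 437.3242 · e^0.090000 = 437.3242 × 1.094174 = HK$478.51

HK$478.51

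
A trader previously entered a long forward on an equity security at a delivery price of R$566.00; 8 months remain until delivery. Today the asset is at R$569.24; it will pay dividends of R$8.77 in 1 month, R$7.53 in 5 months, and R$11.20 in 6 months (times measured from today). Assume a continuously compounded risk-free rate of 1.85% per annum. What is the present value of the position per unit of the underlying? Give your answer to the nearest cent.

PV(remaining dividends) I = 8.77·e^(−0.0185·1/12) + 7.53·e^(−0.0185·5/12) + 11.20·e^(−0.0185·6/12) = 27.3255
Current forward F = (S − I)·e^(rT) = (569.24 − 27.3255)·e^(0.0185·8/12) = 541.9145 × 1.012410 = 548.6397
Value (long) = (F − K)·e^(−rT) = (548.6397 − 566.00) × 0.987742 = -17.1475
Value = -R$17.15

-R$17.15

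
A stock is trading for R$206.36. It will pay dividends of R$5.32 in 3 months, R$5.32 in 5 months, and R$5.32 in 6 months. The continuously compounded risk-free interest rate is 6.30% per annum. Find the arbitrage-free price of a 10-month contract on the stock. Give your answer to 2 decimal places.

R$201.07

PV(dividends) I = 5.32·e^(−0.0630·3/12) + 5.32·e^(−0.0630·5/12) + 5.32·e^(−0.0630·6/12)
I = 5.2369 + 5.1822 + 5.1550 = 15.5741
F = (S − I)·e^(rT) = (206.36 − 15.5741) · e^(0.0630·10/12)
= 190.7859 · e^0.052500 = 190.7859 × 1.053903 = R$201.07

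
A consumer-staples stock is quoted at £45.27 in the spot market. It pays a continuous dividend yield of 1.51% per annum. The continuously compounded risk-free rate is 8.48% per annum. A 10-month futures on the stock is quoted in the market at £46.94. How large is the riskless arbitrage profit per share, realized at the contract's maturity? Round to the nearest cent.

Fair futures: F* = S·e^(carry·T), with carry = (r − q) = 0.0848 − 0.0151 = 0.0697
F* = 45.27 · e^(0.0697 × 10/12) = 45.27 · e^0.058083 = 45.27 × 1.059803 = £47.9773
Market £46.94 < fair £47.9773: forward underpriced → reverse cash-and-carry (short spot, go long the forward).
At maturity, profit = |F_mkt − F*| = |46.94 − 47.9773| = £1.04 per share

£1.04 per share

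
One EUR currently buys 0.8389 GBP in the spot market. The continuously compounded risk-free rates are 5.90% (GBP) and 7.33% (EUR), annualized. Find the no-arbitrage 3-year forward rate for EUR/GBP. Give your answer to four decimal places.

F = S·e^((r_GBP − r_EUR)T) = 0.8389 · e^((0.0590 − 0.0733) × 3)
= 0.8389 · e^-0.042900 = 0.8389 × 0.958007
F = 0.8037 GBP per EUR

0.8037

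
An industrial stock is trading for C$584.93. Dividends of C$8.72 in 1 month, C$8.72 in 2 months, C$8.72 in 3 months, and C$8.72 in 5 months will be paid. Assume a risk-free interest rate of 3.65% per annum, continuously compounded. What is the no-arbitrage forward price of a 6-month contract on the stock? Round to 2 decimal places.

C$560.48

PV(dividends) I = 8.72·e^(−0.0365·1/12) + 8.72·e^(−0.0365·2/12) + 8.72·e^(−0.0365·3/12) + 8.72·e^(−0.0365·5/12)
I = 8.6935 + 8.6671 + 8.6408 + 8.5884 = 34.5898
F = (S − I)·e^(rT) = (584.93 − 34.5898) · e^(0.0365·6/12)
= 550.3402 · e^0.018250 = 550.3402 × 1.018418 = C$560.48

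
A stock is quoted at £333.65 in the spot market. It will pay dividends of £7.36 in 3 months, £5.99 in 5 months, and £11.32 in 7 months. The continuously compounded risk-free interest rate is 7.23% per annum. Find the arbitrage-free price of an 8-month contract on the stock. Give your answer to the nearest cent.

PV(dividends) I = 7.36·e^(−0.0723·3/12) + 5.99·e^(−0.0723·5/12) + 11.32·e^(−0.0723·7/12)
I = 7.2282 + 5.8122 + 10.8525 = 23.8929
F = (S − I)·e^(rT) = (333.65 − 23.8929) · e^(0.0723·8/12)
= 309.7571 · e^0.048200 = 309.7571 × 1.049381 = £325.05

£325.05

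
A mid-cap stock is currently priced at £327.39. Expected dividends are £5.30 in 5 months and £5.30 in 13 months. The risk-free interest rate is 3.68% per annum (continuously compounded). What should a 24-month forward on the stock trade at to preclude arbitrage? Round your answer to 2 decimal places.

PV(dividends) I = 5.30·e^(−0.0368·5/12) + 5.30·e^(−0.0368·13/12)
I = 5.2194 + 5.0929 = 10.3123
F = (S − I)·e^(rT) = (327.39 − 10.3123) · e^(0.0368·24/12)
= 317.0777 · e^0.073600 = 317.0777 × 1.076376 = £341.29

£341.29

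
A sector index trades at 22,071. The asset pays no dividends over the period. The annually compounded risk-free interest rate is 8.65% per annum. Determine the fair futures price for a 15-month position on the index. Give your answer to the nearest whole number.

F = S · (1+r)^T
= 22071 × 1.109270
F = 24,483

24,483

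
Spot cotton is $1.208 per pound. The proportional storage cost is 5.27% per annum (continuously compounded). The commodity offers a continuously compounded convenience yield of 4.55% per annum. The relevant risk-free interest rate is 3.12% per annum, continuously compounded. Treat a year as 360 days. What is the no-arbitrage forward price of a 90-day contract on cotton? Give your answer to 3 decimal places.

$1.220 per pound

Net carry = r + u − y = 0.0312 + 0.0527 − 0.0455 = 0.0384
F = S·e^((r+u−y)T) = 1.208 · e^(0.0384 × 90/360) = 1.208 · e^0.009600
= 1.208 × 1.009646 = $1.220 per pound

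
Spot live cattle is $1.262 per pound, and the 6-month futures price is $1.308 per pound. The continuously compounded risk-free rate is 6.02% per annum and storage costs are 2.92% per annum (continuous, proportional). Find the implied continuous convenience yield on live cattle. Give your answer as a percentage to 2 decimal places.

F = S·e^((r+u−y)T) ⇒ (r+u−y) = ln(F/S)/T
ln(1.308/1.262) = 0.035801; /T ⇒ 0.071602
y = r + u − ln(F/S)/T = 0.0602 + 0.0292 − 0.071602 = 0.017798
y = 1.78%

1.78%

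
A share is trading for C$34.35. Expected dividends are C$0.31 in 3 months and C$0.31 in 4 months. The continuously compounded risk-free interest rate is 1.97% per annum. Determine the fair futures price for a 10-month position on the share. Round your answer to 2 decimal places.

C$34.29

PV(dividends) I = 0.31·e^(−0.0197·3/12) + 0.31·e^(−0.0197·4/12)
I = 0.3085 + 0.3080 = 0.6165
F = (S − I)·e^(rT) = (34.35 − 0.6165) · e^(0.0197·10/12)
= 33.7335 · e^0.016417 = 33.7335 × 1.016552 = C$34.29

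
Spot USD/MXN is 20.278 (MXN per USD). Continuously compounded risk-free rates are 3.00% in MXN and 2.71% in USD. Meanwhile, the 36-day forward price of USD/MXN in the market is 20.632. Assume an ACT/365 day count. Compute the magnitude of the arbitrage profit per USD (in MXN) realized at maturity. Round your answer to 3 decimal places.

Fair forward: F* = S·e^(carry·T), with carry = (r_MXN − r_USD) = 0.0300 − 0.0271 = 0.0029
F* = 20.278 · e^(0.0029 × 36/365) = 20.278 · e^0.000286 = 20.278 × 1.000286 = 20.2838
Market 20.632 > fair 20.2838: forward overpriced → cash-and-carry (buy spot, short the forward).
At maturity, profit = |F_mkt − F*| = |20.632 − 20.2838| = 0.348 per USD (in MXN)

0.348 per USD (in MXN)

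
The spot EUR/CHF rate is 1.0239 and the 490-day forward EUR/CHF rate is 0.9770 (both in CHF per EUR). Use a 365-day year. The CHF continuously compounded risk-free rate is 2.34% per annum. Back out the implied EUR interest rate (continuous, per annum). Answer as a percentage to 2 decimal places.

5.83%

F = S·e^((r_CHF − r_EUR)T) ⇒ r_EUR = r_CHF − ln(F/S)/T
ln(0.9770/1.0239) = -0.046887; /(490/365) = -0.034926
r_EUR = 0.0234 + 0.034926 = 0.058326
r_EUR = 5.83%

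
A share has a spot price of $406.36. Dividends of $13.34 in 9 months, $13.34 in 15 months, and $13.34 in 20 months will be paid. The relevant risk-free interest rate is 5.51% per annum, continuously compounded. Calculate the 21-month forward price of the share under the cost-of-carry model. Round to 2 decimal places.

PV(dividends) I = 13.34·e^(−0.0551·9/12) + 13.34·e^(−0.0551·15/12) + 13.34·e^(−0.0551·20/12)
I = 12.8000 + 12.4521 + 12.1695 = 37.4216
F = (S − I)·e^(rT) = (406.36 − 37.4216) · e^(0.0551·21/12)
= 368.9384 · e^0.096425 = 368.9384 × 1.101227 = $406.28

$406.28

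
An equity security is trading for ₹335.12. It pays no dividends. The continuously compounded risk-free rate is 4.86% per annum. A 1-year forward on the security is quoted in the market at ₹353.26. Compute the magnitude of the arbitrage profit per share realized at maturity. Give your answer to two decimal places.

Fair forward: F* = S·e^(carry·T), with carry = r = 0.0486
F* = 335.12 · e^(0.0486 × 1) = 335.12 · e^0.048600 = 335.12 × 1.049800 = ₹351.8090
Market ₹353.26 > fair ₹351.8090: forward overpriced → cash-and-carry (buy spot, short the forward).
At maturity, profit = |F_mkt − F*| = |353.26 − 351.8090| = ₹1.45 per share

₹1.45 per share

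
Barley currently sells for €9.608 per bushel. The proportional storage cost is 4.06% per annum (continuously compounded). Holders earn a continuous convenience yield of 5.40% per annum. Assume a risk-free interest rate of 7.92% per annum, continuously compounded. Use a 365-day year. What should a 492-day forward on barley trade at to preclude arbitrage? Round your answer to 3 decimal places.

€10.499 per bushel

Net carry = r + u − y = 0.0792 + 0.0406 − 0.0540 = 0.0658
F = S·e^((r+u−y)T) = 9.608 · e^(0.0658 × 492/365) = 9.608 · e^0.088695
= 9.608 × 1.092747 = €10.499 per bushel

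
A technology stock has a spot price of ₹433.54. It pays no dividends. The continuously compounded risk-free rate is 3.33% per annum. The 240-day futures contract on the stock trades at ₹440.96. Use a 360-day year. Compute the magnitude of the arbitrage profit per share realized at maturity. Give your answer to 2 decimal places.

Fair futures: F* = S·e^(carry·T), with carry = r = 0.0333
F* = 433.54 · e^(0.0333 × 240/360) = 433.54 · e^0.022200 = 433.54 × 1.022448 = ₹443.2721
Market ₹440.96 < fair ₹443.2721: forward underpriced → reverse cash-and-carry (short spot, go long the forward).
At maturity, profit = |F_mkt − F*| = |440.96 − 443.2721| = ₹2.31 per share

₹2.31 per share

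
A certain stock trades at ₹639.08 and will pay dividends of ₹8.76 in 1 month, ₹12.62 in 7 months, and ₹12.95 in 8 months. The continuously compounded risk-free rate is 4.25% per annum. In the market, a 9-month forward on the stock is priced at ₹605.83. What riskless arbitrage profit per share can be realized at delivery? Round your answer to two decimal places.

PV(dividends) I = 8.76·e^(−0.0425·1/12) + 12.62·e^(−0.0425·7/12) + 12.95·e^(−0.0425·8/12) = 33.6282
Fair forward F* = (S − I)·e^(rT) = (639.08 − 33.6282)·e^0.031875 = 605.4518 × 1.032388 = 625.0612
Market ₹605.83 < fair 625.0612: forward underpriced → reverse cash-and-carry (short the stock, invest proceeds at r, pay the dividends, go long the forward).
Profit at T = |F_mkt − F*| = |605.83 − 625.0612| = ₹19.23 per share

₹19.23 per share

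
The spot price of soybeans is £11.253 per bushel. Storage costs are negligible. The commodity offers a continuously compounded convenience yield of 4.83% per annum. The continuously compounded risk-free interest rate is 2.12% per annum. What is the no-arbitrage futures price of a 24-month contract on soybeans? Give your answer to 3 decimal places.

Net carry = r + u − y = 0.0212 + 0.0000 − 0.0483 = -0.0271
F = S·e^((r+u−y)T) = 11.253 · e^(-0.0271 × 24/12) = 11.253 · e^-0.054200
= 11.253 × 0.947243 = £10.659 per bushel

£10.659 per bushel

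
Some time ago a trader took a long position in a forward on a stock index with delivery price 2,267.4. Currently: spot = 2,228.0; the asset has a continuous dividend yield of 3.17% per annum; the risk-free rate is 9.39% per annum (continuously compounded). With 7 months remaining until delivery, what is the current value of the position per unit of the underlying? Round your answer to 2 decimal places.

Current fair forward for the remaining 7 months: F = S·e^((r − q)·T), (r − q) = 0.0939 − 0.0317 = 0.0622
F = 2228.0 · e^(0.0622 × 7/12) = 2228.0 × 1.03694961 = 2310.3237
Value of long forward = (F − K)·e^(−rT) = (2310.3237 − 2267.4) · e^(−0.0939·7/12)
= 42.9237 × 0.94669813 = 40.64

40.64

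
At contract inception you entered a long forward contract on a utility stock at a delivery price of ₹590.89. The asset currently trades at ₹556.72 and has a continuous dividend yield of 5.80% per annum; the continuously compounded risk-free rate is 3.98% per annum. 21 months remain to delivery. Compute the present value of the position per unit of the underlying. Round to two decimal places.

Current fair forward for the remaining 21 months: F = S·e^((r − q)·T), (r − q) = 0.0398 − 0.0580 = -0.0182
F = 556.72 · e^(-0.0182 × 21/12) = 556.72 × 0.968652 = 539.2679
Value of long forward = (F − K)·e^(−rT) = (539.2679 − 590.89) · e^(−0.0398·21/12)
= -51.6221 × 0.932720 = -48.15

-₹48.15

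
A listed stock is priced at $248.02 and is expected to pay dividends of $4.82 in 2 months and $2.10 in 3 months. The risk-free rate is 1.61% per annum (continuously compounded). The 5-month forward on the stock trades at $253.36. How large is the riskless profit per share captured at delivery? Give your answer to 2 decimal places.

$10.62 per share

PV(dividends) I = 4.82·e^(−0.0161·2/12) + 2.10·e^(−0.0161·3/12) = 6.8986
Fair forward F* = (S − I)·e^(rT) = (248.02 − 6.8986)·e^0.006708 = 241.1214 × 1.006731 = 242.7444
Market $253.36 > fair 242.7444: forward overpriced → cash-and-carry (borrow at r, buy the stock and collect the dividends, short the forward).
Profit at T = |F_mkt − F*| = |253.36 − 242.7444| = $10.62 per share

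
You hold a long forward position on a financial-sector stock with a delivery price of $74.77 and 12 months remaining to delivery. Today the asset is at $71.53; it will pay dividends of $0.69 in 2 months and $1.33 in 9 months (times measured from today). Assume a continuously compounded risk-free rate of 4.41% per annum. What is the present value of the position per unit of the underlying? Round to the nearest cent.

PV(remaining dividends) I = 0.69·e^(−0.0441·2/12) + 1.33·e^(−0.0441·9/12) = 1.9717
Current forward F = (S − I)·e^(rT) = (71.53 − 1.9717)·e^(0.0441·12/12) = 69.5583 × 1.045087 = 72.6945
Value (long) = (F − K)·e^(−rT) = (72.6945 − 74.77) × 0.956858 = -1.9860
Value = -$1.99

-$1.99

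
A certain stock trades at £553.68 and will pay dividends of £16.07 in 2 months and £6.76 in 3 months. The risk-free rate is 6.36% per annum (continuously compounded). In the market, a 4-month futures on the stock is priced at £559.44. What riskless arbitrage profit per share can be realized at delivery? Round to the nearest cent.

£16.93 per share

PV(dividends) I = 16.07·e^(−0.0636·2/12) + 6.76·e^(−0.0636·3/12) = 22.5539
Fair futures F* = (S − I)·e^(rT) = (553.68 − 22.5539)·e^0.021200 = 531.1261 × 1.021426 = 542.5060
Market £559.44 > fair 542.5060: forward overpriced → cash-and-carry (borrow at r, buy the stock and collect the dividends, short the forward).
Profit at T = |F_mkt − F*| = |559.44 − 542.5060| = £16.93 per share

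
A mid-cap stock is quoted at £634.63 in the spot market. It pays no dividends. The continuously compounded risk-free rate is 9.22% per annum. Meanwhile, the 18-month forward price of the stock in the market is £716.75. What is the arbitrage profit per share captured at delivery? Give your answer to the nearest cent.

£12.01 per share

Fair forward: F* = S·e^(carry·T), with carry = r = 0.0922
F* = 634.63 · e^(0.0922 × 18/12) = 634.63 · e^0.138300 = 634.63 × 1.148320 = £728.7583
Market £716.75 < fair £728.7583: forward underpriced → reverse cash-and-carry (short spot, go long the forward).
At maturity, profit = |F_mkt − F*| = |716.75 − 728.7583| = £12.01 per share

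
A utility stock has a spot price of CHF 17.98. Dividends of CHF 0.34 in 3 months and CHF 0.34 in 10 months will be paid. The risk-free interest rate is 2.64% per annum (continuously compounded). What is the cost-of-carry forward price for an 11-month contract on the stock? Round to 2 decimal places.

PV(dividends) I = 0.34·e^(−0.0264·3/12) + 0.34·e^(−0.0264·10/12)
I = 0.3378 + 0.3326 = 0.6704
F = (S − I)·e^(rT) = (17.98 − 0.6704) · e^(0.0264·11/12)
= 17.3096 · e^0.024200 = 17.3096 × 1.024495 = CHF 17.73

CHF 17.73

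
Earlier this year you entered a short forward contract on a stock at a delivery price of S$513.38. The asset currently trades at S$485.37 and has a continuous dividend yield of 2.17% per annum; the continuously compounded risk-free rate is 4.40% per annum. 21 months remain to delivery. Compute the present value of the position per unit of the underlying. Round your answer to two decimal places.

Current fair forward for the remaining 21 months: F = S·e^((r − q)·T), (r − q) = 0.0440 − 0.0217 = 0.0223
F = 485.37 · e^(0.0223 × 21/12) = 485.37 × 1.039796 = 504.6858
Value of long forward = (F − K)·e^(−rT) = (504.6858 − 513.38) · e^(−0.0440·21/12)
= -8.6942 × 0.925890 = -8.05
Short position value = −(long value) = S$8.05

S$8.05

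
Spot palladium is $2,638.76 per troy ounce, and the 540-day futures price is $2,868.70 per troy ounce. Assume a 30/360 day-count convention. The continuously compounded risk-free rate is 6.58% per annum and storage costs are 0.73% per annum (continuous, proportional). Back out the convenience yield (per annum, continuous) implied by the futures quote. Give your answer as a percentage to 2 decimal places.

1.74%

F = S·e^((r+u−y)T) ⇒ (r+u−y) = ln(F/S)/T
ln(2868.70/2638.76) = 0.083550; /T ⇒ 0.055700
y = r + u − ln(F/S)/T = 0.0658 + 0.0073 − 0.055700 = 0.017400
y = 1.74%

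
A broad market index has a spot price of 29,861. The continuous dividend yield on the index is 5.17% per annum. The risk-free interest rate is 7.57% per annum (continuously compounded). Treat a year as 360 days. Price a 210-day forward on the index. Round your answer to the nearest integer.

F = S·e^((r − q)T) = 29861 · e^((0.0757 − 0.0517) × 210/360)
= 29861 · e^0.014000 = 29861 × 1.014098
F = 30,282

30,282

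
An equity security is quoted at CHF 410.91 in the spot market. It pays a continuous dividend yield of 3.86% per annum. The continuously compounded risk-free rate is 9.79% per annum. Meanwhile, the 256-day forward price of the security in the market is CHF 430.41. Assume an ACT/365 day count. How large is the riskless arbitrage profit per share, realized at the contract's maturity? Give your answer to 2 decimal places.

CHF 2.05 per share

Fair forward: F* = S·e^(carry·T), with carry = (r − q) = 0.0979 − 0.0386 = 0.0593
F* = 410.91 · e^(0.0593 × 256/365) = 410.91 · e^0.041591 = 410.91 × 1.042468 = CHF 428.3605
Market CHF 430.41 > fair CHF 428.3605: forward overpriced → cash-and-carry (buy spot, short the forward).
At maturity, profit = |F_mkt − F*| = |430.41 − 428.3605| = CHF 2.05 per share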